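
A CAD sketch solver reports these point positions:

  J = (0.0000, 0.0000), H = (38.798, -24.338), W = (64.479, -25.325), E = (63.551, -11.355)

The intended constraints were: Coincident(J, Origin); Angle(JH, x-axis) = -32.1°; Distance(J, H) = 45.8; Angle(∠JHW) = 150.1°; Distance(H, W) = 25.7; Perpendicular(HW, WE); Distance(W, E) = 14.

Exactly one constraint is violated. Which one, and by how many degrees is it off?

Perpendicular(HW, WE) — off by 6.00°.

J = (0.00, 0.00) ✓; JH at -32.10° ✓; |JH| = 45.80 ✓; ∠JHW = 150.1° ✓; |HW| = 25.70 ✓; ∠(HW, WE) = 96.00° ✗; |WE| = 14.00 ✓.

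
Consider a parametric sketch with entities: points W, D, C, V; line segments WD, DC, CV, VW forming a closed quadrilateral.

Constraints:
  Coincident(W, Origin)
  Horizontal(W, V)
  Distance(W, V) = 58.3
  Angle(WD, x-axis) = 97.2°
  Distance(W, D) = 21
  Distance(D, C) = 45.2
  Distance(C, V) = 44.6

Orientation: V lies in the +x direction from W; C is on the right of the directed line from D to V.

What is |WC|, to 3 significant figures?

26.5

W is at the origin; WV is horizontal with |WV| = 58.3 and V in +x, so V = (58.3, 0). WD runs at 97.2° with |WD| = 21.0, so D = (-2.63, 20.8). C is determined by |DC| = 45.2 and |CV| = 44.6 together: it lies at the intersection of circle(D, 45.2) and circle(V, 44.6). With |DV| = 64.4, the foot of the radical line on DV is 32.6 from D and the perpendicular offset is √(45.2² − 32.6²) = 31.3. Taking the right-of-DV solution: C = (18.1, -19.3).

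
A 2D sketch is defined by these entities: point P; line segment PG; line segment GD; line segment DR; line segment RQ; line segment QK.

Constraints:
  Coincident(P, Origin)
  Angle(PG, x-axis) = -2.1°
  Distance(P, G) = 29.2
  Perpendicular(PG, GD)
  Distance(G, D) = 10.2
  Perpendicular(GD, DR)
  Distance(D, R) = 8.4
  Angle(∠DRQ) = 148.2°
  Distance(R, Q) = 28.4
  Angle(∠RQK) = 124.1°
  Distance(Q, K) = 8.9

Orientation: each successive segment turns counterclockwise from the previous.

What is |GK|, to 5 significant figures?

35.617

∠DRQ = 148.2° gives RQ at -150.30° from the x-axis; with |RQ| = 28.4, Q = (-3.5093, -4.6401). ∠RQK = 124.1° gives QK at -94.400° from the x-axis; with |QK| = 8.9, K = (-4.1921, -13.514). Then |GK| = |K − G| = 35.617.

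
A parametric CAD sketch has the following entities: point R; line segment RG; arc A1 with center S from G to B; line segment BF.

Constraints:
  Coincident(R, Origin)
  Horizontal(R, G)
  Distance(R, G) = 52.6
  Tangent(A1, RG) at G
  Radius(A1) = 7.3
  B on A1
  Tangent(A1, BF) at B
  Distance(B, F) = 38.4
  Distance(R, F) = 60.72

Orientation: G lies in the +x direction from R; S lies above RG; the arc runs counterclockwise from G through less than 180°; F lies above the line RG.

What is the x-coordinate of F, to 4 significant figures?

41.13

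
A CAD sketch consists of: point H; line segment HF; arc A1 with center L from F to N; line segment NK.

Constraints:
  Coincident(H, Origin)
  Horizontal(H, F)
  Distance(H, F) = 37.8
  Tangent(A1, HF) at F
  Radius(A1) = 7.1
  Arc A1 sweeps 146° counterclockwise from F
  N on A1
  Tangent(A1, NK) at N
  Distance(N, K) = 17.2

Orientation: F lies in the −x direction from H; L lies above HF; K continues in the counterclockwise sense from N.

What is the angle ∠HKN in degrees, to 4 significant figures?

8.824°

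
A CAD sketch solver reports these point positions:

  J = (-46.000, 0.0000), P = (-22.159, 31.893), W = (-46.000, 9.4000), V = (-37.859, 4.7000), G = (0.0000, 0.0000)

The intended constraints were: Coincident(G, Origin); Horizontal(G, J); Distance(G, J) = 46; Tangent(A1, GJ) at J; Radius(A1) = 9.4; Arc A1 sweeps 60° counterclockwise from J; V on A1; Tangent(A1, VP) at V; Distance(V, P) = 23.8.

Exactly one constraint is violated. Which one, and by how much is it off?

Distance(V, P) = 23.8 — off by 7.60.

G = (0.00, 0.00) ✓; G.y = 0.00, J.y = 0.00 ✓; |GJ| = 46.00 ✓; ∠(WJ, JG) = 90.00° ✓; |WJ| = 9.400 ✓; bearing(W→V) − bearing(W→J) = 60.00° ✓; |WV| = 9.400 ✓; ∠(WV, VP) = 90.00° ✓; |VP| = 31.40 ✗.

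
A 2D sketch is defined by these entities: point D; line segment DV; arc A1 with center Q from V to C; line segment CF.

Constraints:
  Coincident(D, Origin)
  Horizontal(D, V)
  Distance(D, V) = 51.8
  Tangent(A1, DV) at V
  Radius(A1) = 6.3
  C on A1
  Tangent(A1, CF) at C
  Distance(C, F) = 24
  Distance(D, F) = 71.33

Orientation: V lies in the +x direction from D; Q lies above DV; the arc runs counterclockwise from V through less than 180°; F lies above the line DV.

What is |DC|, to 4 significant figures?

57.83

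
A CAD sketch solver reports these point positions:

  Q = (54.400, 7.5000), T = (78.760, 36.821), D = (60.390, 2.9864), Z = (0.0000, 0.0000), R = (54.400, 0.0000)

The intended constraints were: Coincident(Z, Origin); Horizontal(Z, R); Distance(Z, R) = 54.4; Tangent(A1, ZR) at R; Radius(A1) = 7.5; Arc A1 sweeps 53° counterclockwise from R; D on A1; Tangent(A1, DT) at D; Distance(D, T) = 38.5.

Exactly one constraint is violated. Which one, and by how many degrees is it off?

Tangent(A1, DT) at D — off by 8.50°.

Z = (0.00, 0.00) ✓; Z.y = 0.00, R.y = 0.00 ✓; |ZR| = 54.40 ✓; ∠(QR, RZ) = 90.00° ✓; |QR| = 7.500 ✓; bearing(Q→D) − bearing(Q→R) = 53.00° ✓; |QD| = 7.500 ✓; ∠(QD, DT) = 81.50° ✗; |DT| = 38.50 ✓.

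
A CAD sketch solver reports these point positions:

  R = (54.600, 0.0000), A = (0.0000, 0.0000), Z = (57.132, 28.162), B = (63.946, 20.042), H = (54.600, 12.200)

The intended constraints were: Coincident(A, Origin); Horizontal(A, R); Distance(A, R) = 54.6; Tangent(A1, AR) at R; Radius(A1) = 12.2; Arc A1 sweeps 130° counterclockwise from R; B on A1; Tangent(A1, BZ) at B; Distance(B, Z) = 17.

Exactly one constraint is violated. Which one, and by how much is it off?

Distance(B, Z) = 17 — off by 6.40.

A = (0.00, 0.00) ✓; A.y = 0.00, R.y = 0.00 ✓; |AR| = 54.60 ✓; ∠(HR, RA) = 90.00° ✓; |HR| = 12.20 ✓; bearing(H→B) − bearing(H→R) = 130.0° ✓; |HB| = 12.20 ✓; ∠(HB, BZ) = 90.00° ✓; |BZ| = 10.60 ✗.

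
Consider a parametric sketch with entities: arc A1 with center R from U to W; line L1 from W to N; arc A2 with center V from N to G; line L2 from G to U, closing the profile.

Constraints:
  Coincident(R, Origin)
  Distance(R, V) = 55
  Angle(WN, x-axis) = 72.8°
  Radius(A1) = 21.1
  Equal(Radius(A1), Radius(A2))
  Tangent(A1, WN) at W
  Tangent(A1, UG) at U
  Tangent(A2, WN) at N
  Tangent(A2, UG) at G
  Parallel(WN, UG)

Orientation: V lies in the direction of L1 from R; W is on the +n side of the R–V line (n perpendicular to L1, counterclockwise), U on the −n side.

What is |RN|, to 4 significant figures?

58.91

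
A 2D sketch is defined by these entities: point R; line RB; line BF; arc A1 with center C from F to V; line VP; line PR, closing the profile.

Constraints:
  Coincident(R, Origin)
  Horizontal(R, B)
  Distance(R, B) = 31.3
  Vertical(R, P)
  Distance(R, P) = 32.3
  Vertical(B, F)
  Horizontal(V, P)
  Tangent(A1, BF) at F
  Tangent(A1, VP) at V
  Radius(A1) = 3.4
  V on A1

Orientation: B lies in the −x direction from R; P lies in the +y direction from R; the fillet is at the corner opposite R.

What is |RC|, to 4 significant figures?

40.17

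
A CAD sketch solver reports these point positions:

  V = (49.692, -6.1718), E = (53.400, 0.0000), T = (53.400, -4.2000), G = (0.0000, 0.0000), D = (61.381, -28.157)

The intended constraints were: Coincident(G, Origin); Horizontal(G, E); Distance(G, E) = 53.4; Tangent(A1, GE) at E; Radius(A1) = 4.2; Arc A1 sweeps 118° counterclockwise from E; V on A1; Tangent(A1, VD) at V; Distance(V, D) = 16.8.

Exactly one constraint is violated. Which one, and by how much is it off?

Distance(V, D) = 16.8 — off by 8.10.

G = (0.00, 0.00) ✓; G.y = 0.00, E.y = 0.00 ✓; |GE| = 53.40 ✓; ∠(TE, EG) = 90.00° ✓; |TE| = 4.200 ✓; bearing(T→V) − bearing(T→E) = 118.0° ✓; |TV| = 4.200 ✓; ∠(TV, VD) = 90.00° ✓; |VD| = 24.90 ✗.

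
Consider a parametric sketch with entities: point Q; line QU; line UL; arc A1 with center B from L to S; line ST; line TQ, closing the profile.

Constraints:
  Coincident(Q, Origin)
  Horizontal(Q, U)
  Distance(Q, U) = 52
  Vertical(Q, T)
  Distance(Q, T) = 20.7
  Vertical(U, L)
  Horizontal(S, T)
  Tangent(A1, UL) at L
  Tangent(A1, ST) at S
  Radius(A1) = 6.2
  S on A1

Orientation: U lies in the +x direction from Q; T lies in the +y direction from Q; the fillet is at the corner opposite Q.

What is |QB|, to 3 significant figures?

48.0

Q is at the origin; Q and U share the same y with |QU| = 52.0 and U on the +x side, so U = (52.0, 0.00). QT is vertical with |QT| = 20.7 and T on the +y side, so T = (0.00, 20.7). The virtual corner opposite Q is at (52.0, 20.7). A1 meets UL tangentially, so BL is at right angles to UL and the tangent condition forces BS to be normal to ST, with radius 6.2, so the center B sits 6.2 in from both sides at B = (45.8, 14.5). Then |QB| = |B − Q| = 48.0.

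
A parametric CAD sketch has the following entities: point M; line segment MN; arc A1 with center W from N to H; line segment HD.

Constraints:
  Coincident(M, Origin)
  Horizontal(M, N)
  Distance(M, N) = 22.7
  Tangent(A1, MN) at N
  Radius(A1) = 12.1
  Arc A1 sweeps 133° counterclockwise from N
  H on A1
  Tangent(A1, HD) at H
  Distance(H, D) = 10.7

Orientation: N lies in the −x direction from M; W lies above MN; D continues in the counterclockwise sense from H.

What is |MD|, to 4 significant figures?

35.23

M is at the origin; M and N share the same y with |MN| = 22.7 and N on the −x side, so N = (-22.70, 0.000). The tangent condition forces WN to be normal to MN, so W = N + (0, 12.1) = (-22.70, 12.10). On A1, N sits at bearing -90° from W; a 133° counterclockwise sweep puts H at bearing 43°, so H = W + 12.1·(cos 43°, sin 43°) = (-13.85, 20.35). Since A1 is tangent to HD there, WH ⟂ HD, so HD runs along (−sin 43°, cos 43°); with |HD| = 10.7, D = (-21.15, 28.18). Then |MD| = |D − M| = 35.23.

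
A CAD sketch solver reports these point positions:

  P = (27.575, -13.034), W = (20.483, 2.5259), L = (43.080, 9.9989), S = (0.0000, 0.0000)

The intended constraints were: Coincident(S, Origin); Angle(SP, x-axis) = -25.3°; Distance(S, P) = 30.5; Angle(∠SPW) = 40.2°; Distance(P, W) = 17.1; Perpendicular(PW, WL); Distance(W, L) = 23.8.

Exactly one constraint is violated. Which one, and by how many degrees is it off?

Perpendicular(PW, WL) — off by 6.20°.

S = (0.00, 0.00) ✓; SP at -25.30° ✓; |SP| = 30.50 ✓; ∠SPW = 40.20° ✓; |PW| = 17.10 ✓; ∠(PW, WL) = 96.20° ✗; |WL| = 23.80 ✓.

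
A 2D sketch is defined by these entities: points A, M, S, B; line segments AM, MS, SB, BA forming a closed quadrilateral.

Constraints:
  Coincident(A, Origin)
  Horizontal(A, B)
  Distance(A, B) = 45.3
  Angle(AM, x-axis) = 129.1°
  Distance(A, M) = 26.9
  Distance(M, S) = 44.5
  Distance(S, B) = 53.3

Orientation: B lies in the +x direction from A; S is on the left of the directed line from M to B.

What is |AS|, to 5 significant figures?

50.435

Checks: |MS| = 44.50 ✓; |SB| = 53.30 ✓.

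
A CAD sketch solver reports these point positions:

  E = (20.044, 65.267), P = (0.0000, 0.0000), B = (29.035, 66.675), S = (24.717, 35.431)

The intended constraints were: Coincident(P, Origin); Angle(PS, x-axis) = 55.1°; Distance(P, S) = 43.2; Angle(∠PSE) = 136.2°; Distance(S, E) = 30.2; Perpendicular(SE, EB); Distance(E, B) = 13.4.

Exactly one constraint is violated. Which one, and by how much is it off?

Distance(E, B) = 13.4 — off by 4.30.

P = (0.00, 0.00) ✓; PS at 55.10° ✓; |PS| = 43.20 ✓; ∠PSE = 136.2° ✓; |SE| = 30.20 ✓; ∠(SE, EB) = 90.00° ✓; |EB| = 9.101 ✗.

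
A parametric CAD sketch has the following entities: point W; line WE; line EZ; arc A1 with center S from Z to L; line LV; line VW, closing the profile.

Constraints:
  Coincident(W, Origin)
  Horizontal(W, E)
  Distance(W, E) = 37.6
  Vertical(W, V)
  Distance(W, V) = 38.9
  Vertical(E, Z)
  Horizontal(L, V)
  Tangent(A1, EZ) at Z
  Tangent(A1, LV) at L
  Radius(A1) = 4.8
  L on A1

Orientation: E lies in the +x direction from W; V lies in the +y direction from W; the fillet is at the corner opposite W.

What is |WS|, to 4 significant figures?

47.31

W is at the origin; W and E share the same y with |WE| = 37.6 and E on the +x side, so E = (37.60, 0.000). W and V share the same x with |WV| = 38.9 and V on the +y side, so V = (0.000, 38.90). The virtual corner opposite W is at (37.60, 38.90). The tangent condition forces SZ to be normal to EZ and A1 meets LV tangentially, so SL is at right angles to LV, with radius 4.8, so the center S sits 4.8 in from both sides at S = (32.80, 34.10). Then |WS| = |S − W| = 47.31.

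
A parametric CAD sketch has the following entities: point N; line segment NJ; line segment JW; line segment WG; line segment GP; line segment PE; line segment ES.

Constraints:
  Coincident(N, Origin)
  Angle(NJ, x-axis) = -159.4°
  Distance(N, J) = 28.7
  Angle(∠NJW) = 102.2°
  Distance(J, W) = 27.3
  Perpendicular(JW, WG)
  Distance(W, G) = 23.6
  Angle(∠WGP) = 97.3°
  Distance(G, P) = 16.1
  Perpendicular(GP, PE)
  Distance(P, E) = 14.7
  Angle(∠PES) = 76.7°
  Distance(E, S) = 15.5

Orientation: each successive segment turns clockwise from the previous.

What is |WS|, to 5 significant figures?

12.914

N is at the origin; NJ runs at -159.4° with length 28.7, so J = (-26.865, -10.098). ∠NJW = 102.2° gives JW at 122.80° from the x-axis; with |JW| = 27.3, W = (-41.654, 12.850). JW ⟂ WG, so WG runs at 32.800°; with |WG| = 23.6, G = (-21.816, 25.634). ∠WGP = 97.3° gives GP at -49.900° from the x-axis; with |GP| = 16.1, P = (-11.446, 13.319). GP ⟂ PE, so PE runs at -139.90°; with |PE| = 14.7, E = (-22.690, 3.8501). ∠PES = 76.7° gives ES at 116.80° from the x-axis; with |ES| = 15.5, S = (-29.679, 17.685). Then |WS| = |S − W| = 12.914.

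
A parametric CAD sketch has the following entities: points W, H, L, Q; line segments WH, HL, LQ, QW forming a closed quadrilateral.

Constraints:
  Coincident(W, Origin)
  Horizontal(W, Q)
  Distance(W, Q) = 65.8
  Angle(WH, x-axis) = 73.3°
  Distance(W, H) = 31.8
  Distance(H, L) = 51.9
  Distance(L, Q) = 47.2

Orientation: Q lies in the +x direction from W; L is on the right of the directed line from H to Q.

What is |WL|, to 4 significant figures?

30.11

W is at the origin; W and Q share the same y with |WQ| = 65.8 and Q in +x, so Q = (65.8, 0). WH runs at 73.3° with |WH| = 31.8, so H = (9.138, 30.46). L is determined by |HL| = 51.9 and |LQ| = 47.2 together: it lies at the intersection of circle(H, 51.9) and circle(Q, 47.2). With |HQ| = 64.33, the foot of the radical line on HQ is 35.79 from H and the perpendicular offset is √(51.9² − 35.79²) = 37.59. Taking the right-of-HQ solution: L = (22.86, -19.59).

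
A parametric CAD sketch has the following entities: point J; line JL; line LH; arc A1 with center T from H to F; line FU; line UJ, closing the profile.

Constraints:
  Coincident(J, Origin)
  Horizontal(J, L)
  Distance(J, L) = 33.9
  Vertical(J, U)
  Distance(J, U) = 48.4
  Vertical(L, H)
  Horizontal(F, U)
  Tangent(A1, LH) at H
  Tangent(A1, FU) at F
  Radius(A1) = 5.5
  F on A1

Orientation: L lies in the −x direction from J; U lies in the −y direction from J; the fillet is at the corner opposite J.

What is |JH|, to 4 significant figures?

54.68

J is at the origin; J and L share the same y with |JL| = 33.9 and L on the −x side, so L = (-33.90, 0.000). JU is vertical with |JU| = 48.4 and U on the −y side, so U = (0.000, -48.40). The virtual corner opposite J is at (-33.90, -48.40). A1 meets LH tangentially, so TH is at right angles to LH and A1 meets FU tangentially, so TF is at right angles to FU, with radius 5.5, so the center T sits 5.5 in from both sides at T = (-28.40, -42.90). That places the tangent points at H = (-33.90, -42.90) on LH and F = (-28.40, -48.40) on FU. Then |JH| = |H − J| = 54.68.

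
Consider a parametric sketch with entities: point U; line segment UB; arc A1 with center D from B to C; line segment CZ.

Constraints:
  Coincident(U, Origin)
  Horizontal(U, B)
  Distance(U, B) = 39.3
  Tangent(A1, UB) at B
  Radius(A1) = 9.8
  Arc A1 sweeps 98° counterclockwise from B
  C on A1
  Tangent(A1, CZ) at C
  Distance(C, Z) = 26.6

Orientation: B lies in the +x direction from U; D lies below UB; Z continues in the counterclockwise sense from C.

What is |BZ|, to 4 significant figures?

37.98

On A1, B sits at bearing 90° from D; a 98° counterclockwise sweep puts C at bearing 188°, so C = D + 9.8·(cos 188°, sin 188°) = (29.60, -11.16). Tangency of A1 to CZ means the radius DC is perpendicular to CZ, so CZ runs along (−sin 188°, cos 188°); with |CZ| = 26.6, Z = (33.30, -37.51). Then |BZ| = |Z − B| = 37.98.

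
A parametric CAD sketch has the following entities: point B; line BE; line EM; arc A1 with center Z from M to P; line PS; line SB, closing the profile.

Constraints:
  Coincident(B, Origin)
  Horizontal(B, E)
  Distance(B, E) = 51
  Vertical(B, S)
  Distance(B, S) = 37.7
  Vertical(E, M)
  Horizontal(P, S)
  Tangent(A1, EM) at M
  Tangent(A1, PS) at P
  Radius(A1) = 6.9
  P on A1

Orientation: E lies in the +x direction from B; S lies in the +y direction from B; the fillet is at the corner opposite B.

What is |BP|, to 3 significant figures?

58.0

B is at the origin; B and E share the same y with |BE| = 51.0 and E on the +x side, so E = (51.0, 0.00). B and S share the same x with |BS| = 37.7 and S on the +y side, so S = (0.00, 37.7). The virtual corner opposite B is at (51.0, 37.7). A1 meets EM tangentially, so ZM is at right angles to EM and A1 meets PS tangentially, so ZP is at right angles to PS, with radius 6.9, so the center Z sits 6.9 in from both sides at Z = (44.1, 30.8). That places the tangent points at M = (51.0, 30.8) on EM and P = (44.1, 37.7) on PS. Then |BP| = |P − B| = 58.0.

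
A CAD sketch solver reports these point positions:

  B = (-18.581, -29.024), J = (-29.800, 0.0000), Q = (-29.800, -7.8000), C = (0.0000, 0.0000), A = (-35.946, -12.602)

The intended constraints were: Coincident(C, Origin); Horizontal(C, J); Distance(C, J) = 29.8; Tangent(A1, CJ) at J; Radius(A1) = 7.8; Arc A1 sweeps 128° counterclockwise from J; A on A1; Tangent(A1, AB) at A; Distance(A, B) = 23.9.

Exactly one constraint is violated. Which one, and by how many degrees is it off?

Tangent(A1, AB) at A — off by 8.60°.

C = (0.00, 0.00) ✓; C.y = 0.00, J.y = 0.00 ✓; |CJ| = 29.80 ✓; ∠(QJ, JC) = 90.00° ✓; |QJ| = 7.800 ✓; bearing(Q→A) − bearing(Q→J) = 128.0° ✓; |QA| = 7.800 ✓; ∠(QA, AB) = 81.40° ✗; |AB| = 23.90 ✓.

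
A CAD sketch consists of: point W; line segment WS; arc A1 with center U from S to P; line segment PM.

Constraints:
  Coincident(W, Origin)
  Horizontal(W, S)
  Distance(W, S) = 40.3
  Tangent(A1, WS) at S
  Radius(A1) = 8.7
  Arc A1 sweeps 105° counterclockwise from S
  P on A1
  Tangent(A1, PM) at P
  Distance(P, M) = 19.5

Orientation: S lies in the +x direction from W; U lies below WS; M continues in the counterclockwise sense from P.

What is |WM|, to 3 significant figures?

47.5

W is at the origin; WS is horizontal with |WS| = 40.3 and S on the +x side, so S = (40.3, 0.00). A1 meets WS tangentially, so US is at right angles to WS, so U = S + (0, -8.7) = (40.3, -8.70). On A1, S sits at bearing 90° from U; a 105° counterclockwise sweep puts P at bearing 195°, so P = U + 8.7·(cos 195°, sin 195°) = (31.9, -11.0). The tangent condition forces UP to be normal to PM, so PM runs along (−sin 195°, cos 195°); with |PM| = 19.5, M = (36.9, -29.8). Then |WM| = |M − W| = 47.5.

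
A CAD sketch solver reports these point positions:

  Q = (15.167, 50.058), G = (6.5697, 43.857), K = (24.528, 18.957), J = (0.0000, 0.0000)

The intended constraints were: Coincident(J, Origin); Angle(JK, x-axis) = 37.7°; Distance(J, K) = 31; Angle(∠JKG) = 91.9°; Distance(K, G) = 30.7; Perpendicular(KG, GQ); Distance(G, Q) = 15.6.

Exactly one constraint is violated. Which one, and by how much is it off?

Distance(G, Q) = 15.6 — off by 5.00.

J = (0.00, 0.00) ✓; JK at 37.70° ✓; |JK| = 31.00 ✓; ∠JKG = 91.90° ✓; |KG| = 30.70 ✓; ∠(KG, GQ) = 90.00° ✓; |GQ| = 10.60 ✗.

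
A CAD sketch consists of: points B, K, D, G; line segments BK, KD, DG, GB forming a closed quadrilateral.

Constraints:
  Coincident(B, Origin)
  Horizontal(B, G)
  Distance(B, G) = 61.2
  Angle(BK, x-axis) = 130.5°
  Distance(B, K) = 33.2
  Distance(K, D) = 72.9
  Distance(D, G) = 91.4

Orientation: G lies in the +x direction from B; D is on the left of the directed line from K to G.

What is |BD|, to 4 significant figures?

86.11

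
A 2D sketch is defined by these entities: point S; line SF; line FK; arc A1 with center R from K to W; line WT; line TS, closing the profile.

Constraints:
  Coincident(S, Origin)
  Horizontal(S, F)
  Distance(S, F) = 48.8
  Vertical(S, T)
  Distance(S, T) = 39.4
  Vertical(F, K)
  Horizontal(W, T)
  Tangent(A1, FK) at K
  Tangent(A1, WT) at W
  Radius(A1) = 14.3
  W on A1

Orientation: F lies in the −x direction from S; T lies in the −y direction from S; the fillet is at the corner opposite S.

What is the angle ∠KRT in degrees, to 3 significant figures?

157°

S is at the origin; SF is horizontal with |SF| = 48.8 and F on the −x side, so F = (-48.8, 0.00). S and T share the same x with |ST| = 39.4 and T on the −y side, so T = (0.00, -39.4). The virtual corner opposite S is at (-48.8, -39.4). A1 meets FK tangentially, so RK is at right angles to FK and tangency of A1 to WT means the radius RW is perpendicular to WT, with radius 14.3, so the center R sits 14.3 in from both sides at R = (-34.5, -25.1). That places the tangent points at K = (-48.8, -25.1) on FK and W = (-34.5, -39.4) on WT. Then cos ∠KRT = RK·RT / (|RK||RT|), giving 157°.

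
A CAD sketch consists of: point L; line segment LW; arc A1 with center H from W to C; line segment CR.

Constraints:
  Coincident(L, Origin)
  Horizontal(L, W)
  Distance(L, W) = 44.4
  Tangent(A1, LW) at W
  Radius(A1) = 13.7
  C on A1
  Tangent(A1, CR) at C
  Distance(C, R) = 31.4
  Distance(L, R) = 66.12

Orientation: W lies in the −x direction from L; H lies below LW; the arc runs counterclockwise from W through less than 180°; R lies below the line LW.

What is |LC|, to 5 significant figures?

60.133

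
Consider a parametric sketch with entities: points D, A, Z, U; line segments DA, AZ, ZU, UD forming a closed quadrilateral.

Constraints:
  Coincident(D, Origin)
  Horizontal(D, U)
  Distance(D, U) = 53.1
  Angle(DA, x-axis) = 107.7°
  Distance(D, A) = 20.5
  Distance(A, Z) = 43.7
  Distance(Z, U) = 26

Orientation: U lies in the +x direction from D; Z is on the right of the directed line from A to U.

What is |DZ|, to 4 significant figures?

29.14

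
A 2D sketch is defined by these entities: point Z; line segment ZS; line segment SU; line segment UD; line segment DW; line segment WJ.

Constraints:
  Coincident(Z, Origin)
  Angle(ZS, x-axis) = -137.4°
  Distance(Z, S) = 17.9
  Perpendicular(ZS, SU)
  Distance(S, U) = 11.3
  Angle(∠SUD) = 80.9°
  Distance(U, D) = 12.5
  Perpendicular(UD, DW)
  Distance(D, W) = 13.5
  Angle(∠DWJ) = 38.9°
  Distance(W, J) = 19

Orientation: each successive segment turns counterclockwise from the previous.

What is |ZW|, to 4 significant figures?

8.674

Z is at the origin; ZS runs at -137.4° with length 17.9, so S = (-13.18, -12.12). ZS is perpendicular to SU, so SU runs at -47.40°; with |SU| = 11.3, U = (-5.527, -20.43). ∠SUD = 80.9° gives UD at 51.70° from the x-axis; with |UD| = 12.5, D = (2.220, -10.62). The perpendicularity gives DW at right angles to UD, so DW runs at 141.7°; with |DW| = 13.5, W = (-8.375, -2.257). Then |ZW| = |W − Z| = 8.674.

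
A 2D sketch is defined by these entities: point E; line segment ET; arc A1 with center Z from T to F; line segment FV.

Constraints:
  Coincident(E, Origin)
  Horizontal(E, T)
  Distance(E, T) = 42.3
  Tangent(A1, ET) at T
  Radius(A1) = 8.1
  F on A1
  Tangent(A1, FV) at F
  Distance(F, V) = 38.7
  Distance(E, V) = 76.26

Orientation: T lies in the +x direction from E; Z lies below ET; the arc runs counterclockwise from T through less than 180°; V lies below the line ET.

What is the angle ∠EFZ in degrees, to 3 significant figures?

114°

E is at the origin; E and T share the same y with |ET| = 42.3 and T on the +x side, so T = (42.3, 0.00). Since A1 is tangent to ET there, ZT ⟂ ET, so Z = T + (0, -8.1) = (42.3, -8.10). Since ZF ⟂ FV (tangency), |ZV| = √(8.1² + 38.7²) = 39.5 regardless of where F sits on A1. So V lies on both circle(E, 76.26) and circle(Z, 39.5); the below-ET intersection is V = (64.4, -40.9). F is the foot of the tangent from V: F = (36.6, -13.9).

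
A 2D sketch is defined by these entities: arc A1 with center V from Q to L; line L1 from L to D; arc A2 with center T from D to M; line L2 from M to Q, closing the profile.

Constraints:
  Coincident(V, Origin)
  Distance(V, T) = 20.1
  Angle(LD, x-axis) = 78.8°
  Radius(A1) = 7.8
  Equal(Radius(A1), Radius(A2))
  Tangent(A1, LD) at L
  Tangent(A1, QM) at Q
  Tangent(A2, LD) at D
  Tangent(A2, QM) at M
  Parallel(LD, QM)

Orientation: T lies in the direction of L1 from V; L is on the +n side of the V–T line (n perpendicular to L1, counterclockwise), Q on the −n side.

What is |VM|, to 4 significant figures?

21.56

Tangency of A1 to both parallel lines with radius 7.8 puts L and Q at V ± 7.8·n: L = (-7.651, 1.515), Q = (7.651, -1.515). Equal radii place D and M the same way about T: D = T + 7.8·n = (-3.747, 21.23), M = T − 7.8·n = (11.56, 18.20). Then |VM| = |M − V| = 21.56.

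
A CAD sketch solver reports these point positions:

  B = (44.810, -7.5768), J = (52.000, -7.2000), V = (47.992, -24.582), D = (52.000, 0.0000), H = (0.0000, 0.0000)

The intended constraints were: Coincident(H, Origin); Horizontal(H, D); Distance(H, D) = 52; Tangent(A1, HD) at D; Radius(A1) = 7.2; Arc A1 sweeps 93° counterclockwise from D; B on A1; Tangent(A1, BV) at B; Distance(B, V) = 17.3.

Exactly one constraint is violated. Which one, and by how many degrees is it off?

Tangent(A1, BV) at B — off by 7.60°.

H = (0.00, 0.00) ✓; H.y = 0.00, D.y = 0.00 ✓; |HD| = 52.00 ✓; ∠(JD, DH) = 90.00° ✓; |JD| = 7.200 ✓; bearing(J→B) − bearing(J→D) = 93.00° ✓; |JB| = 7.200 ✓; ∠(JB, BV) = 82.40° ✗; |BV| = 17.30 ✓.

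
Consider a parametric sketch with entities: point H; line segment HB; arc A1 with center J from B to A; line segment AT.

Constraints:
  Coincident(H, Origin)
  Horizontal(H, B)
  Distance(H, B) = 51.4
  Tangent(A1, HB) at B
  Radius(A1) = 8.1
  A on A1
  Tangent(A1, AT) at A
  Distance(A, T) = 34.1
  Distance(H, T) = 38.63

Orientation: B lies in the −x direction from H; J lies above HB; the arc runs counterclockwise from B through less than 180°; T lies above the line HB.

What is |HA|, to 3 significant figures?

45.1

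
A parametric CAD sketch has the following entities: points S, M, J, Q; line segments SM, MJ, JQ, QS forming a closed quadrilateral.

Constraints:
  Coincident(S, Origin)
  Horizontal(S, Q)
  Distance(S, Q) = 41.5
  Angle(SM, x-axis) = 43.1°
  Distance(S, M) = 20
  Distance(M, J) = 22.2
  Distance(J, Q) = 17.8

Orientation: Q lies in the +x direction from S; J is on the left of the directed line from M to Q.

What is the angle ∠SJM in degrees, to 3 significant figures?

16.2°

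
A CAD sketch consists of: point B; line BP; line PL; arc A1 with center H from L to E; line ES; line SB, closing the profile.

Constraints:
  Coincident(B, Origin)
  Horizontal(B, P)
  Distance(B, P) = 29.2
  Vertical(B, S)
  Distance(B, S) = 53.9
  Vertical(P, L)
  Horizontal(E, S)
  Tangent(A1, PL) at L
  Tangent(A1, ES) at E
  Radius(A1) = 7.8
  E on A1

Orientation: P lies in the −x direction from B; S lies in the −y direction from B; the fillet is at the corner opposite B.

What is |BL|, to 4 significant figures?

54.57

B is at the origin; B and P share the same y with |BP| = 29.2 and P on the −x side, so P = (-29.20, 0.000). B and S share the same x with |BS| = 53.9 and S on the −y side, so S = (0.000, -53.90). The virtual corner opposite B is at (-29.20, -53.90). Since A1 is tangent to PL there, HL ⟂ PL and A1 meets ES tangentially, so HE is at right angles to ES, with radius 7.8, so the center H sits 7.8 in from both sides at H = (-21.40, -46.10). That places the tangent points at L = (-29.20, -46.10) on PL and E = (-21.40, -53.90) on ES. Then |BL| = |L − B| = 54.57.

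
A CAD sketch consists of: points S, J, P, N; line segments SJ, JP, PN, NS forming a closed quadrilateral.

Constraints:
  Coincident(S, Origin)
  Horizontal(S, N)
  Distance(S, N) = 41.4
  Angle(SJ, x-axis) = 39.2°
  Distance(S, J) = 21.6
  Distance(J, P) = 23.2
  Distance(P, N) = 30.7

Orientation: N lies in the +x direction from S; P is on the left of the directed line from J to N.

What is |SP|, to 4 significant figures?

44.77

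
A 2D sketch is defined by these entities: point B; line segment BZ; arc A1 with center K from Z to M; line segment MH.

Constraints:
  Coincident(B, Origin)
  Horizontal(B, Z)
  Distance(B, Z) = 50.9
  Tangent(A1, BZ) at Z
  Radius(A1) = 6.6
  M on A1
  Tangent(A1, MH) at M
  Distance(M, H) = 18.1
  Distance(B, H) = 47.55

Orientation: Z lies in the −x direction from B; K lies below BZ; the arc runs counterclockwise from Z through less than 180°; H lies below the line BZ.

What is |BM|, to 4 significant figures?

56.39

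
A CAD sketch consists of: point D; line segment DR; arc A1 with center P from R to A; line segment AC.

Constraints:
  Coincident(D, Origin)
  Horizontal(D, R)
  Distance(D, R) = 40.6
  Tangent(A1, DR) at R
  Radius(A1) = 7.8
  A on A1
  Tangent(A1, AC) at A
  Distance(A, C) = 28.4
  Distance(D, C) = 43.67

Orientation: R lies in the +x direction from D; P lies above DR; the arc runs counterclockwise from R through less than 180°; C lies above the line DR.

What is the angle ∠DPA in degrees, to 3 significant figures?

149°

D is at the origin; D and R share the same y with |DR| = 40.6 and R on the +x side, so R = (40.6, 0.00). Tangency of A1 to DR means the radius PR is perpendicular to DR, so P = R + (0, 7.8) = (40.6, 7.80). Since PA ⟂ AC (tangency), |PC| = √(7.8² + 28.4²) = 29.5 regardless of where A sits on A1. So C lies on both circle(D, 43.67) and circle(P, 29.5); the above-DR intersection is C = (27.3, 34.1). A is the foot of the tangent from C: A = (46.4, 13.0).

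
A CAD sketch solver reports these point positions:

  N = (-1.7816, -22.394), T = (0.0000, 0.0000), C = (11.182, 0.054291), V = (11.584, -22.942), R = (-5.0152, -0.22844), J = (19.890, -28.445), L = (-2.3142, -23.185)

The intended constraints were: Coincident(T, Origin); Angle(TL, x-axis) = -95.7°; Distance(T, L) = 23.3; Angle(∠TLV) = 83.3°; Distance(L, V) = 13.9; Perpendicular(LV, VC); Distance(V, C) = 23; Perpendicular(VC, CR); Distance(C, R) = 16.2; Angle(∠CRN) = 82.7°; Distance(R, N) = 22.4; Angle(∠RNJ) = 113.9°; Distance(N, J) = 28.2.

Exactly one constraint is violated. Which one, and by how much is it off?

Distance(N, J) = 28.2 — off by 5.70.

T = (0.00, 0.00) ✓; TL at -95.70° ✓; |TL| = 23.30 ✓; ∠TLV = 83.30° ✓; |LV| = 13.90 ✓; ∠(LV, VC) = 90.00° ✓; |VC| = 23.00 ✓; ∠(VC, CR) = 90.00° ✓; |CR| = 16.20 ✓; ∠CRN = 82.70° ✓; |RN| = 22.40 ✓; ∠RNJ = 113.9° ✓; |NJ| = 22.50 ✗.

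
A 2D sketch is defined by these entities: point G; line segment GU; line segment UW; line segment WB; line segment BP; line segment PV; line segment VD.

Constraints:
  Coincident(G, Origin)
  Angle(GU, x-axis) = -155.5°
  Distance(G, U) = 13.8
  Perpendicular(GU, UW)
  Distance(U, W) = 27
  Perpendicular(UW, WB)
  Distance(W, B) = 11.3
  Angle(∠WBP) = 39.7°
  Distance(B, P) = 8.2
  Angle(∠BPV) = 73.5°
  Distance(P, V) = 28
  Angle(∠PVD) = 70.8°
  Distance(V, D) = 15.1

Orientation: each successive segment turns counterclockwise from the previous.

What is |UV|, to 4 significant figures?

47.88

G is at the origin; GU runs at -155.5° with length 13.8, so U = (-12.56, -5.723). The perpendicularity gives UW at right angles to GU, so UW runs at -65.50°; with |UW| = 27.0, W = (-1.361, -30.29). UW ⟂ WB, so WB runs at 24.50°; with |WB| = 11.3, B = (8.922, -25.61). ∠WBP = 39.7° gives BP at 164.8° from the x-axis; with |BP| = 8.2, P = (1.009, -23.46). ∠BPV = 73.5° gives PV at -88.70° from the x-axis; with |PV| = 28.0, V = (1.644, -51.45). Then |UV| = |V − U| = 47.88.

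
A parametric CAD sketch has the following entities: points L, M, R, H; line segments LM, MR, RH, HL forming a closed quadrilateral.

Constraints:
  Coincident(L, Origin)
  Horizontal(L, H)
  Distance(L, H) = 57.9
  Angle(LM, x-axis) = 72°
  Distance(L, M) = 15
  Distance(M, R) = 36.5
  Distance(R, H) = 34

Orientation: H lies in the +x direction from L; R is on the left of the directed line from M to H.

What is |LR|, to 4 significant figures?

47.54

L is at the origin; L and H share the same y with |LH| = 57.9 and H in +x, so H = (57.9, 0). LM runs at 72.0° with |LM| = 15.0, so M = (4.635, 14.27). R is determined by |MR| = 36.5 and |RH| = 34.0 together: it lies at the intersection of circle(M, 36.5) and circle(H, 34.0). With |MH| = 55.14, the foot of the radical line on MH is 29.17 from M and the perpendicular offset is √(36.5² − 29.17²) = 21.94. Taking the left-of-MH solution: R = (38.49, 27.91).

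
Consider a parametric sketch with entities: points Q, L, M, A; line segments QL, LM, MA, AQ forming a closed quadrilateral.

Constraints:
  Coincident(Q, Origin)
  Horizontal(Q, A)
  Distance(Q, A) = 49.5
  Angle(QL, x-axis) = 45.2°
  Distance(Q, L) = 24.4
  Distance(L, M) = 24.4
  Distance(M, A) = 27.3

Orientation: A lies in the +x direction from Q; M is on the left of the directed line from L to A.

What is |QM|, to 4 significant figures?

47.62

Q is at the origin; Q and A share the same y with |QA| = 49.5 and A in +x, so A = (49.5, 0). QL runs at 45.2° with |QL| = 24.4, so L = (17.19, 17.31). M is determined by |LM| = 24.4 and |MA| = 27.3 together: it lies at the intersection of circle(L, 24.4) and circle(A, 27.3). With |LA| = 36.65, the foot of the radical line on LA is 16.28 from L and the perpendicular offset is √(24.4² − 16.28²) = 18.17. Taking the left-of-LA solution: M = (40.13, 25.64).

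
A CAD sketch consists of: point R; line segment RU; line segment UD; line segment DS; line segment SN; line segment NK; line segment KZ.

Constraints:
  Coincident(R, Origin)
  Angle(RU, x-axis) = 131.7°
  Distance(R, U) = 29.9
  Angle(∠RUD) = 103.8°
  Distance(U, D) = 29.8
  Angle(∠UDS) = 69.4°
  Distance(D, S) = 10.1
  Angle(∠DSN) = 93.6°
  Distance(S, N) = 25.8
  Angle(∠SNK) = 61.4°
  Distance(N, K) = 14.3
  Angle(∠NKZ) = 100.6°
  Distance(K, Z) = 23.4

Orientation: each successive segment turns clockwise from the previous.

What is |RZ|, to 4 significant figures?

44.87

R is at the origin; RU runs at 131.7° with length 29.9, so U = (-19.89, 22.32). ∠RUD = 103.8° gives UD at 55.50° from the x-axis; with |UD| = 29.8, D = (-3.011, 46.88). ∠UDS = 69.4° gives DS at -55.10° from the x-axis; with |DS| = 10.1, S = (2.767, 38.60). ∠DSN = 93.6° gives SN at -141.5° from the x-axis; with |SN| = 25.8, N = (-17.42, 22.54). ∠SNK = 61.4° gives NK at 99.90° from the x-axis; with |NK| = 14.3, K = (-19.88, 36.63). ∠NKZ = 100.6° gives KZ at 20.50° from the x-axis; with |KZ| = 23.4, Z = (2.035, 44.82). Then |RZ| = |Z − R| = 44.87.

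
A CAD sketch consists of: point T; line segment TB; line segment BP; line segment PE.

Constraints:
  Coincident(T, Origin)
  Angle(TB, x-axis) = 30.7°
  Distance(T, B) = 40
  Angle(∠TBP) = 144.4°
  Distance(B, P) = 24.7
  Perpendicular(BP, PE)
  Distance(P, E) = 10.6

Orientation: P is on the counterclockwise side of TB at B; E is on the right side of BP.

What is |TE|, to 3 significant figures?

66.5

T is at the origin; TB runs at 30.7° with length 40.0, so B = 40.0·(cos 30.7°, sin 30.7°) = (34.4, 20.4). ∠TBP = 144.4°, so BP runs at 30.7° + (180° − 144.4°) = 66.3° from the x-axis; with |BP| = 24.7, P = B + 24.7·(cos 66.3°, sin 66.3°) = (44.3, 43.0). BP ⟂ PE; with |PE| = 10.6 on the right of BP, E = P + 10.6·(0.916, -0.402) = (54.0, 38.8). Then |TE| = |E − T| = 66.5.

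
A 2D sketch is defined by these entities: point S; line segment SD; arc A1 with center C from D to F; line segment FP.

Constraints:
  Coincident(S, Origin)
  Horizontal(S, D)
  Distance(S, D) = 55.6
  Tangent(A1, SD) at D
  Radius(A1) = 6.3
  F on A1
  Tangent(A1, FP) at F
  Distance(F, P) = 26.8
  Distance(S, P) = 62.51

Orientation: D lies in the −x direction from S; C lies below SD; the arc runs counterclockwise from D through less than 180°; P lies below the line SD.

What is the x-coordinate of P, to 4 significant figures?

-52.66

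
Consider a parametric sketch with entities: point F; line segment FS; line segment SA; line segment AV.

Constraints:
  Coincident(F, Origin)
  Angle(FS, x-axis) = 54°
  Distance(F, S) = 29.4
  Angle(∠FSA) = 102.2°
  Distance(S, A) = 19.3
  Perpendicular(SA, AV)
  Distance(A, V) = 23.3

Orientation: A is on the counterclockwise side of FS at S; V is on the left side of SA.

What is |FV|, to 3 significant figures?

26.1

F is at the origin; FS runs at 54.0° with length 29.4, so S = 29.4·(cos 54.0°, sin 54.0°) = (17.3, 23.8). ∠FSA = 102.2°, so SA runs at 54.0° + (180° − 102.2°) = 132° from the x-axis; with |SA| = 19.3, A = S + 19.3·(cos 132°, sin 132°) = (4.42, 38.2). The perpendicularity gives AV at right angles to SA; with |AV| = 23.3 on the left of SA, V = A + 23.3·(-0.745, -0.667) = (-13.0, 22.6). Then |FV| = |V − F| = 26.1.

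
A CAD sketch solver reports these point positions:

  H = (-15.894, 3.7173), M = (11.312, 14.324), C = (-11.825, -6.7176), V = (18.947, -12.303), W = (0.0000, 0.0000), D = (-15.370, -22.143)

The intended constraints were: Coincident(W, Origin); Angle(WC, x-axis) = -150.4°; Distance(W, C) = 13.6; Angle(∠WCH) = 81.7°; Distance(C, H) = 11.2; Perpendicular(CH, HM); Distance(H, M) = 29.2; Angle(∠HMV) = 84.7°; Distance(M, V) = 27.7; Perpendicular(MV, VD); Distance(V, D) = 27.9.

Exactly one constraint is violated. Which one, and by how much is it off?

Distance(V, D) = 27.9 — off by 7.80.

W = (0.00, 0.00) ✓; WC at -150.4° ✓; |WC| = 13.60 ✓; ∠WCH = 81.70° ✓; |CH| = 11.20 ✓; ∠(CH, HM) = 90.00° ✓; |HM| = 29.20 ✓; ∠HMV = 84.70° ✓; |MV| = 27.70 ✓; ∠(MV, VD) = 90.00° ✓; |VD| = 35.70 ✗.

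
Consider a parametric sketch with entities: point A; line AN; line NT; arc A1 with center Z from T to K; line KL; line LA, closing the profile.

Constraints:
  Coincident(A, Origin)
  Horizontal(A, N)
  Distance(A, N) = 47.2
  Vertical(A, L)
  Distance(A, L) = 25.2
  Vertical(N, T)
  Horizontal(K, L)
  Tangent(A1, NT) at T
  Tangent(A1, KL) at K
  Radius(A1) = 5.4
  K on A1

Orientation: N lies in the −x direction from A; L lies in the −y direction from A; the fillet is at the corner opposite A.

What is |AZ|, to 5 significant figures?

46.252

AL is vertical with |AL| = 25.2 and L on the −y side, so L = (0.0000, -25.200). The virtual corner opposite A is at (-47.200, -25.200). A1 meets NT tangentially, so ZT is at right angles to NT and the tangent condition forces ZK to be normal to KL, with radius 5.4, so the center Z sits 5.4 in from both sides at Z = (-41.800, -19.800). Then |AZ| = |Z − A| = 46.252.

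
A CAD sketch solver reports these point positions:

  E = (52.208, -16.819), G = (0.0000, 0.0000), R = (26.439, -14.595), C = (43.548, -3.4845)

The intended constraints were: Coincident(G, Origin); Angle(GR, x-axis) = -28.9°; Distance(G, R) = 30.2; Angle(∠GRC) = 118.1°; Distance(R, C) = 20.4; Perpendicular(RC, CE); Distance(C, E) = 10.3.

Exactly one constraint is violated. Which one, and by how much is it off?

Distance(C, E) = 10.3 — off by 5.60.

G = (0.00, 0.00) ✓; GR at -28.90° ✓; |GR| = 30.20 ✓; ∠GRC = 118.1° ✓; |RC| = 20.40 ✓; ∠(RC, CE) = 90.00° ✓; |CE| = 15.90 ✗.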